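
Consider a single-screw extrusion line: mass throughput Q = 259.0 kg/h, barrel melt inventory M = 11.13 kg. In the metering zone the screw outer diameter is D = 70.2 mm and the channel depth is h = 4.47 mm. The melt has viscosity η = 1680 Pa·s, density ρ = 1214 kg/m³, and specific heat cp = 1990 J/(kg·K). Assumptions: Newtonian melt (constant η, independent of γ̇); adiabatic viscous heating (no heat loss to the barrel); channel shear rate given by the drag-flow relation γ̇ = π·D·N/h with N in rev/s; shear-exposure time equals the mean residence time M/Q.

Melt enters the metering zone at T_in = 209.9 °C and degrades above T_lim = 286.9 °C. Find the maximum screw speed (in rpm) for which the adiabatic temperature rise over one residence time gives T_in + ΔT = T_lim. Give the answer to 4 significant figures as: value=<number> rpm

value=32.53 rpm

Convert throughput: Q = 259.0 kg/h = 259.0/3600 = 0.0719444 kg/s
t_res = M / Q_s = 11.13 ÷ 0.0719444 = 154.703 s
Convert to metres: D = 0.0702 m, h = 0.00447 m
ΔT_a = T_lim − T_in = 286.9 − 209.9 = 77 K
γ̇_max² = ΔT_a·ρ·cp / (η·t_res) = [77 × 1214 × 1990] / [1680 × 154.703] = 715.74 s⁻²
γ̇_max = √715.74 = 26.7533 s⁻¹
N_max = γ̇_max h / (πD) = 26.7533·0.00447/(π·0.0702) = 0.542248 rev/s → ×60 = 32.5349 rpm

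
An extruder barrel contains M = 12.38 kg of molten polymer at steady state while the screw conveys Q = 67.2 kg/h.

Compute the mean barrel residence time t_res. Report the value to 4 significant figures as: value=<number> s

value=663.2 s

Throughput in SI: Q_s = 67.2 kg/h ÷ 3600 s/h = 0.0186667 kg/s
Mean residence time: t_res = M/Q_s = 12.38 kg / 0.0186667 kg/s = 663.214 s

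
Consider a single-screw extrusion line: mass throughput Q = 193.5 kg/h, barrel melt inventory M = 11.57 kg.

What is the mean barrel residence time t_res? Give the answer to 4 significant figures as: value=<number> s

Convert throughput: Q = 193.5 kg/h = 193.5/3600 = 0.05375 kg/s
t_res = M / Q_s = 11.57 ÷ 0.05375 = 215.256 s

value=215.3 s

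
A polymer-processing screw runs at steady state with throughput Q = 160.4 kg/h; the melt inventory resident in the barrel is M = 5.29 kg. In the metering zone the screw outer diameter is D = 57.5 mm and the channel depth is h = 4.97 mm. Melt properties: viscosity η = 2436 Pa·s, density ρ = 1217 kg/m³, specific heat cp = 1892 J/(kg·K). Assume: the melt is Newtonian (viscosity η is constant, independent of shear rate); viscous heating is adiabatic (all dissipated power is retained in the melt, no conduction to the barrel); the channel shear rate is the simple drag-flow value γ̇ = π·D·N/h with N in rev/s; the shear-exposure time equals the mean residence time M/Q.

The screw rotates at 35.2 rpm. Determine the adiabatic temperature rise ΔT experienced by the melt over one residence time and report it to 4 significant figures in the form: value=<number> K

value=57.11 K

Q_s = Q / 3600 = 160.4 / 3600 = 0.0445556 kg/s
t_res = M / Q_s = 5.29 / 0.0445556 = 118.728 s
D = 57.5 mm = 0.0575 m;  h = 4.97 mm = 0.00497 m;  N = 35.2 rpm / 60 = 0.586667 rev/s
Shear rate: γ̇ = πDN/h = π·0.0575·0.586667/0.00497 = 21.3232 s⁻¹
ΔT = η·γ̇²·t_res/(ρ·cp) = [2436 × 21.3232² × 118.728] / [1217 × 1892] = 57.1117 K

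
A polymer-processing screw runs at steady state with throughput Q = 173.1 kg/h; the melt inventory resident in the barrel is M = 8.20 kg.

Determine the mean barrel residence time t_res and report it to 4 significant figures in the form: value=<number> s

Convert throughput: Q = 173.1 kg/h = 173.1/3600 = 0.0480833 kg/s
t_res = M / Q_s = 8.20 ÷ 0.0480833 = 170.537 s

value=170.5 s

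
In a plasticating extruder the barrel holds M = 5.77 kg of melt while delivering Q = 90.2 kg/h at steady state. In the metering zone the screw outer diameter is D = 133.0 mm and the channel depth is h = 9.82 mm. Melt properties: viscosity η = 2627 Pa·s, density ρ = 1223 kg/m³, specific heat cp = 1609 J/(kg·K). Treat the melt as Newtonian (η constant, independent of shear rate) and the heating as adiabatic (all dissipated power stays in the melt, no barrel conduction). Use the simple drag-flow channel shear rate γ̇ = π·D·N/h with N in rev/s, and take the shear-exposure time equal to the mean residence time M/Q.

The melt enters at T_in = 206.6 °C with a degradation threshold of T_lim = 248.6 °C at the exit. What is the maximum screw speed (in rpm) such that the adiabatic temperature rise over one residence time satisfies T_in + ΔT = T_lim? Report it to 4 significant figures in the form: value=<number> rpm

value=16.48 rpm

Q_s = Q / 3600 = 90.2 / 3600 = 0.0250556 kg/s
Mean residence time: t_res = M/Q_s = 5.77 kg / 0.0250556 kg/s = 230.288 s
D = 133.0 mm = 0.133 m;  h = 9.82 mm = 0.00982 m
Allowable rise: ΔT_a = T_lim − T_in = 248.6 − 206.6 = 42 K
γ̇_max² = ΔT_a·ρ·cp / (η·t_res) = [42 × 1223 × 1609] / [2627 × 230.288] = 136.615 s⁻²
Take the square root: γ̇_max = √(136.615) = 11.6883 s⁻¹
N_max = γ̇_max h / (πD) = 11.6883·0.00982/(π·0.133) = 0.274701 rev/s → ×60 = 16.482 rpm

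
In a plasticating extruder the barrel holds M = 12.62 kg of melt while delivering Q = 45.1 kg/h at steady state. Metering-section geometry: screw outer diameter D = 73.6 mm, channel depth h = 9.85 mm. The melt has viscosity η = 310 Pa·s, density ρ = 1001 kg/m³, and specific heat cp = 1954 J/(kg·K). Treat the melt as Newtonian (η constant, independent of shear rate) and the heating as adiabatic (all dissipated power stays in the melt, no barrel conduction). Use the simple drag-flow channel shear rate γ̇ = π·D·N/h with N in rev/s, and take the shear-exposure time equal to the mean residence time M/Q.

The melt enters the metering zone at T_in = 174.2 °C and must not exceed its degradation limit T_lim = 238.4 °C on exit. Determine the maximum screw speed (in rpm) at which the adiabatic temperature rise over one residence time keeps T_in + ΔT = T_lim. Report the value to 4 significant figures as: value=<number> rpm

Convert throughput: Q = 45.1 kg/h = 45.1/3600 = 0.0125278 kg/s
t_res = M / Q_s = 12.62 ÷ 0.0125278 = 1007.36 s
Geometry in SI: D = 73.6 mm → 0.0736 m, h = 9.85 mm → 0.00985 m
Allowable rise: ΔT_a = T_lim − T_in = 238.4 − 174.2 = 64.2 K
γ̇_max² = ΔT_a·ρ·cp / (η·t_res) = [64.2 × 1001 × 1954] / [310 × 1007.36] = 402.112 s⁻²
γ̇_max = sqrt(402.112) = 20.0527 s⁻¹
N_max = γ̇_max·h / (π·D) = 20.0527 · 0.00985 / (π · 0.0736) = 0.854244 rev/s = 51.2546 rpm

value=51.25 rpm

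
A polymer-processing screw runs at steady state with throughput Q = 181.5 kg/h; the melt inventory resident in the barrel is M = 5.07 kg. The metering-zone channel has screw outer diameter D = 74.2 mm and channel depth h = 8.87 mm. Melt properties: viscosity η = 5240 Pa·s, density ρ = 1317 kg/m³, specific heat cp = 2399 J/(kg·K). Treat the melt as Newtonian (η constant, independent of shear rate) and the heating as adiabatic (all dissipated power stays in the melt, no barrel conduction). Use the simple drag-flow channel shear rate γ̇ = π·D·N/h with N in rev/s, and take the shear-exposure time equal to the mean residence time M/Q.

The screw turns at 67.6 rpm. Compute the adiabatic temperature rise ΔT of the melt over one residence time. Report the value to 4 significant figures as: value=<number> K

value=146.2 K

Throughput in SI: Q_s = 181.5 kg/h ÷ 3600 s/h = 0.0504167 kg/s
Mean residence time: t_res = M/Q_s = 5.07 kg / 0.0504167 kg/s = 100.562 s
D = 74.2 mm = 0.0742 m;  h = 8.87 mm = 0.00887 m;  N = 67.6 rpm / 60 = 1.12667 rev/s
γ̇ = π·D·N / h = π · 0.0742 · 1.12667 / 0.00887 = 29.6091 s⁻¹
Adiabatic rise: ΔT = η γ̇² t_res / (ρ cp) = 5240·(29.6091)²·100.562 / (1317·2399) = 146.218 K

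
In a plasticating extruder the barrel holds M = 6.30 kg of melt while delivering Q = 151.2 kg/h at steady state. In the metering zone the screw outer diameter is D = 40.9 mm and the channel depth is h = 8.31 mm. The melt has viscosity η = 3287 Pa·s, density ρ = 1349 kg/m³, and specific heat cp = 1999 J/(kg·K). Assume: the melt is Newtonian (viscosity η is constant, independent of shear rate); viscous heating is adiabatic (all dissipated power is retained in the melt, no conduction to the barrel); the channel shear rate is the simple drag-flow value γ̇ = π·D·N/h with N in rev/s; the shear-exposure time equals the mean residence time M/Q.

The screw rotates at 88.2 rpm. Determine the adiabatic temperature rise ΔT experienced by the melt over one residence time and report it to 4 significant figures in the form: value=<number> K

value=94.46 K

Convert throughput: Q = 151.2 kg/h = 151.2/3600 = 0.042 kg/s
t_res = M / Q_s = 6.30 ÷ 0.042 = 150 s
Geometry in metres: D = 40.9 mm → 0.0409 m, h = 8.31 mm → 0.00831 m; screw speed N = 88.2 rpm = 1.47 rev/s
γ̇ = π D N / h = (π)(0.0409)(1.47) / 0.00831 = 22.7295 s⁻¹
ΔT = η·γ̇²·t_res / (ρ·cp) = 3287 · (22.7295)² · 150 / (1349 · 1999) = 94.4594 K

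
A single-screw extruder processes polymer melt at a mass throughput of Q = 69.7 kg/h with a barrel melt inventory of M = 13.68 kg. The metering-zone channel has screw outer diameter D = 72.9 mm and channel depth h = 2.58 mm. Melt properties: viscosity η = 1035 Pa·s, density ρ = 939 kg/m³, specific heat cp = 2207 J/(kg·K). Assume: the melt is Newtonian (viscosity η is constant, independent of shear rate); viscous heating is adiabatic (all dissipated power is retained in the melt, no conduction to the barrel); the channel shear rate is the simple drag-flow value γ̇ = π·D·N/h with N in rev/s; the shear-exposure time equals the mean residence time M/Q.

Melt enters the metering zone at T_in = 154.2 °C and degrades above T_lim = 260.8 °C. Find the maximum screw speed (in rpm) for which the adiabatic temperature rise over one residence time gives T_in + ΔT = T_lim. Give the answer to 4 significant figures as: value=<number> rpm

value=11.75 rpm

Throughput in SI: Q_s = 69.7 kg/h ÷ 3600 s/h = 0.0193611 kg/s
t_res = M / Q_s = 13.68 ÷ 0.0193611 = 706.571 s
Convert to metres: D = 0.0729 m, h = 0.00258 m
Allowable rise: ΔT_a = T_lim − T_in = 260.8 − 154.2 = 106.6 K
Invert ΔT = ηγ̇²t_res/(ρcp) for γ̇: γ̇_max² = ΔT_a ρ cp / (η t_res) = 106.6·939·2207 / (1035·706.571) = 302.085 s⁻²
γ̇_max = √302.085 = 17.3806 s⁻¹
N_max = γ̇_max h / (πD) = 17.3806·0.00258/(π·0.0729) = 0.195797 rev/s → ×60 = 11.7478 rpm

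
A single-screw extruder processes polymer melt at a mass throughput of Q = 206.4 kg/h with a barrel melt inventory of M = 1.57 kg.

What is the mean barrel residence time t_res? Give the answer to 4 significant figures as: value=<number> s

Q_s = Q / 3600 = 206.4 / 3600 = 0.0573333 kg/s
Mean residence time: t_res = M/Q_s = 1.57 kg / 0.0573333 kg/s = 27.3837 s

value=27.38 s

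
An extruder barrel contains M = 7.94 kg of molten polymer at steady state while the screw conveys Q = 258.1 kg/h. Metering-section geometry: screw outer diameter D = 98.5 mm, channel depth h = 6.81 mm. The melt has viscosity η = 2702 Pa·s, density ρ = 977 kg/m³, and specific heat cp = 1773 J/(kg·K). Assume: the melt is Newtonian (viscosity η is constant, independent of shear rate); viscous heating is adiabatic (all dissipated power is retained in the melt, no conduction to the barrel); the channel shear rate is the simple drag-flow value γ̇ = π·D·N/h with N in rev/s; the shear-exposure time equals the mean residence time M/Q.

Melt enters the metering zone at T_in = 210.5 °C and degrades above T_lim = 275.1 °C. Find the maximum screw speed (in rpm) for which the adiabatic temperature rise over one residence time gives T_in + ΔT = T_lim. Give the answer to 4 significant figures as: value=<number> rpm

Q_s = Q / 3600 = 258.1 / 3600 = 0.0716944 kg/s
Mean residence time: t_res = M/Q_s = 7.94 kg / 0.0716944 kg/s = 110.748 s
Convert to metres: D = 0.0985 m, h = 0.00681 m
ΔT_a = T_lim − T_in = 275.1 − 210.5 = 64.6 K
γ̇_max² = ΔT_a·ρ·cp / (η·t_res) = [64.6 × 977 × 1773] / [2702 × 110.748] = 373.952 s⁻²
Take the square root: γ̇_max = √(373.952) = 19.3378 s⁻¹
N_max = γ̇_max h / (πD) = 19.3378·0.00681/(π·0.0985) = 0.425568 rev/s → ×60 = 25.5341 rpm

value=25.53 rpm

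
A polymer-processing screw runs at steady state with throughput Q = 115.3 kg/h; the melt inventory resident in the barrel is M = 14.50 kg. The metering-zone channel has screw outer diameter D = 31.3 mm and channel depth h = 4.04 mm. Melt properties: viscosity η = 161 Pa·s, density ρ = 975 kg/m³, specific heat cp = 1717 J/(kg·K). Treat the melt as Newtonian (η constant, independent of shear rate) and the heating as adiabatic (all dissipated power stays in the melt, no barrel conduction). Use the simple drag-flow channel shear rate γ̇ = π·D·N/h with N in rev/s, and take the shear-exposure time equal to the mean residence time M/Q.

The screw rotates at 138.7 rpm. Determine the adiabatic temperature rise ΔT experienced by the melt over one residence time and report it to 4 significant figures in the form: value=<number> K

Throughput in SI: Q_s = 115.3 kg/h ÷ 3600 s/h = 0.0320278 kg/s
t_res = M / Q_s = 14.50 / 0.0320278 = 452.732 s
D = 31.3 mm = 0.0313 m;  h = 4.04 mm = 0.00404 m;  N = 138.7 rpm / 60 = 2.31167 rev/s
γ̇ = π D N / h = (π)(0.0313)(2.31167) / 0.00404 = 56.265 s⁻¹
Adiabatic rise: ΔT = η γ̇² t_res / (ρ cp) = 161·(56.265)²·452.732 / (975·1717) = 137.838 K

value=137.8 K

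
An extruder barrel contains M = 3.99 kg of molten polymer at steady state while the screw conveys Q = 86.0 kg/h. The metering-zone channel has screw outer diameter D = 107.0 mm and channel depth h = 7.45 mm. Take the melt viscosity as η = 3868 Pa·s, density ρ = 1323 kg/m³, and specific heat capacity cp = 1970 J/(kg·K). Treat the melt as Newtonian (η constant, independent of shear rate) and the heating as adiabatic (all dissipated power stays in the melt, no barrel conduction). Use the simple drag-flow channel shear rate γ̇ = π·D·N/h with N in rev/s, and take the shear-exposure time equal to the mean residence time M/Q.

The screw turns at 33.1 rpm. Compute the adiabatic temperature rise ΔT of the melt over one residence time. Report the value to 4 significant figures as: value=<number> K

Throughput in SI: Q_s = 86.0 kg/h ÷ 3600 s/h = 0.0238889 kg/s
t_res = M / Q_s = 3.99 ÷ 0.0238889 = 167.023 s
D = 107.0 mm = 0.107 m;  h = 7.45 mm = 0.00745 m;  N = 33.1 rpm / 60 = 0.551667 rev/s
γ̇ = π·D·N / h = π · 0.107 · 0.551667 / 0.00745 = 24.8917 s⁻¹
Adiabatic rise: ΔT = η γ̇² t_res / (ρ cp) = 3868·(24.8917)²·167.023 / (1323·1970) = 153.584 K

value=153.6 K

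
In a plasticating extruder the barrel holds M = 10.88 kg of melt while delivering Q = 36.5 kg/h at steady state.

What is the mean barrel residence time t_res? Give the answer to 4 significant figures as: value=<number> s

value=1073. s

Convert throughput: Q = 36.5 kg/h = 36.5/3600 = 0.0101389 kg/s
t_res = M / Q_s = 10.88 / 0.0101389 = 1073.1 s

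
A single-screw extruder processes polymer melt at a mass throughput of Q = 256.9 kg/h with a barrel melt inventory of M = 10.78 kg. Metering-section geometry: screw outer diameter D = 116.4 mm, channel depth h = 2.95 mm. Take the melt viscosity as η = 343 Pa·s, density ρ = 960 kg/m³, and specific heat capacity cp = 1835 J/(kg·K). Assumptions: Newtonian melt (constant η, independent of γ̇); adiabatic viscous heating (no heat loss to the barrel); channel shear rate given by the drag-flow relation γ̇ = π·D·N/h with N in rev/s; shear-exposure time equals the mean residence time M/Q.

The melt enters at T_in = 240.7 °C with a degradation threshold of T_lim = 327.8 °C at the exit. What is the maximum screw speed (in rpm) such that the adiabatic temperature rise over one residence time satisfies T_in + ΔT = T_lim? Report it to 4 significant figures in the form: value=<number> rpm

value=26.34 rpm

Throughput in SI: Q_s = 256.9 kg/h ÷ 3600 s/h = 0.0713611 kg/s
t_res = M / Q_s = 10.78 / 0.0713611 = 151.063 s
Convert to metres: D = 0.1164 m, h = 0.00295 m
ΔT_a = T_lim − T_in = 327.8 °C − 240.7 °C = 87.1 K
γ̇_max² = ΔT_a·ρ·cp/(η·t_res) = 87.1·960·1835/(343·151.063) = 2961.24 s⁻²
Take the square root: γ̇_max = √(2961.24) = 54.4173 s⁻¹
N_max = γ̇_max·h / (π·D) = 54.4173 · 0.00295 / (π · 0.1164) = 0.438992 rev/s = 26.3395 rpm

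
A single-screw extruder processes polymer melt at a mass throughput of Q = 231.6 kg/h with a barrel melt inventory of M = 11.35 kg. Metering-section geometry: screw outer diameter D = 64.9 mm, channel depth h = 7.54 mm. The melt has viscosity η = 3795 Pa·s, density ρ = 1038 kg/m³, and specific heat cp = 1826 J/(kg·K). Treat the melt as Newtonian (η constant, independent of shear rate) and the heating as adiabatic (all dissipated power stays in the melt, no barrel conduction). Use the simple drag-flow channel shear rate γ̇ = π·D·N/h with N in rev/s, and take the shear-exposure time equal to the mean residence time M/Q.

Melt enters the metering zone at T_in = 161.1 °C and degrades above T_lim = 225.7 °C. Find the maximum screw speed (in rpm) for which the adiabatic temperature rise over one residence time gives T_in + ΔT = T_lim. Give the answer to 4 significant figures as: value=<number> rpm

Q_s = Q / 3600 = 231.6 / 3600 = 0.0643333 kg/s
Mean residence time: t_res = M/Q_s = 11.35 kg / 0.0643333 kg/s = 176.425 s
Convert to metres: D = 0.0649 m, h = 0.00754 m
ΔT_a = T_lim − T_in = 225.7 − 161.1 = 64.6 K
γ̇_max² = ΔT_a·ρ·cp/(η·t_res) = 64.6·1038·1826/(3795·176.425) = 182.877 s⁻²
γ̇_max = sqrt(182.877) = 13.5232 s⁻¹
N_max = γ̇_max·h / (π·D) = 13.5232 · 0.00754 / (π · 0.0649) = 0.500099 rev/s = 30.006 rpm

value=30.01 rpm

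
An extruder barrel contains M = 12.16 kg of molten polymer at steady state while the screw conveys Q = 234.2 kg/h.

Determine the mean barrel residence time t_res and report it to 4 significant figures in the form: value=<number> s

value=186.9 s

Convert throughput: Q = 234.2 kg/h = 234.2/3600 = 0.0650556 kg/s
t_res = M / Q_s = 12.16 ÷ 0.0650556 = 186.917 s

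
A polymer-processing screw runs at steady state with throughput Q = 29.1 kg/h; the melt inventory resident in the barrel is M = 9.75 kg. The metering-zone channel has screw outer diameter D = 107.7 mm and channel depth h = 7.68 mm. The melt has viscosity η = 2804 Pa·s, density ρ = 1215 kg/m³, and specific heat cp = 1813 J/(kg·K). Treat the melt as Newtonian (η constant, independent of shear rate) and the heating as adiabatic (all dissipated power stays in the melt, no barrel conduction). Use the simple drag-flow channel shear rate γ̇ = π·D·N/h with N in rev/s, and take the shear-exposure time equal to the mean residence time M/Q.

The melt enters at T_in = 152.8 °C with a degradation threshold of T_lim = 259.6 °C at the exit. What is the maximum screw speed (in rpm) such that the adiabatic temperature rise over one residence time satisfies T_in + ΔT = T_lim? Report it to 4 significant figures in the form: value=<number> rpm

Throughput in SI: Q_s = 29.1 kg/h ÷ 3600 s/h = 0.00808333 kg/s
t_res = M / Q_s = 9.75 ÷ 0.00808333 = 1206.19 s
Geometry in SI: D = 107.7 mm → 0.1077 m, h = 7.68 mm → 0.00768 m
ΔT_a = T_lim − T_in = 259.6 °C − 152.8 °C = 106.8 K
Invert ΔT = ηγ̇²t_res/(ρcp) for γ̇: γ̇_max² = ΔT_a ρ cp / (η t_res) = 106.8·1215·1813 / (2804·1206.19) = 69.559 s⁻²
Take the square root: γ̇_max = √(69.559) = 8.3402 s⁻¹
Solve γ̇ = πDN/h for N: N_max = γ̇_max·h/(π·D) = 8.3402 × 0.00768 / (π × 0.1077) = 0.189309 rev/s = 11.3586 rpm

value=11.36 rpm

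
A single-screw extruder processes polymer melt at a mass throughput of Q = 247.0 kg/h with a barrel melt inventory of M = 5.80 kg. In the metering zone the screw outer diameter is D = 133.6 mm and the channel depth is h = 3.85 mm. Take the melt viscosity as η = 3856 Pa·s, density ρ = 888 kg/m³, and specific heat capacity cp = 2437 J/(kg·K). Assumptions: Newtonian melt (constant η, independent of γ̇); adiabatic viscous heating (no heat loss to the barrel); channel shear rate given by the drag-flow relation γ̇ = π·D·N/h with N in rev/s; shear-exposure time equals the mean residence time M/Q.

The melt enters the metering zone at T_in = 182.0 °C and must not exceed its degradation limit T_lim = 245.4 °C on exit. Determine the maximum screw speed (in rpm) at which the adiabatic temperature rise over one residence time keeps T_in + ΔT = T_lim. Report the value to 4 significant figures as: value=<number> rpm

value=11.29 rpm

Convert throughput: Q = 247.0 kg/h = 247.0/3600 = 0.0686111 kg/s
Mean residence time: t_res = M/Q_s = 5.80 kg / 0.0686111 kg/s = 84.5344 s
Geometry in SI: D = 133.6 mm → 0.1336 m, h = 3.85 mm → 0.00385 m
Allowable rise: ΔT_a = T_lim − T_in = 245.4 − 182.0 = 63.4 K
γ̇_max² = ΔT_a·ρ·cp/(η·t_res) = 63.4·888·2437/(3856·84.5344) = 420.908 s⁻²
γ̇_max = √420.908 = 20.516 s⁻¹
N_max = γ̇_max h / (πD) = 20.516·0.00385/(π·0.1336) = 0.188191 rev/s → ×60 = 11.2914 rpm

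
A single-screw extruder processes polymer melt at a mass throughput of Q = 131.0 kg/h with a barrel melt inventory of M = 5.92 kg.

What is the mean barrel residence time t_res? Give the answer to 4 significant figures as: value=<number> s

Convert throughput: Q = 131.0 kg/h = 131.0/3600 = 0.0363889 kg/s
t_res = M / Q_s = 5.92 / 0.0363889 = 162.687 s

value=162.7 s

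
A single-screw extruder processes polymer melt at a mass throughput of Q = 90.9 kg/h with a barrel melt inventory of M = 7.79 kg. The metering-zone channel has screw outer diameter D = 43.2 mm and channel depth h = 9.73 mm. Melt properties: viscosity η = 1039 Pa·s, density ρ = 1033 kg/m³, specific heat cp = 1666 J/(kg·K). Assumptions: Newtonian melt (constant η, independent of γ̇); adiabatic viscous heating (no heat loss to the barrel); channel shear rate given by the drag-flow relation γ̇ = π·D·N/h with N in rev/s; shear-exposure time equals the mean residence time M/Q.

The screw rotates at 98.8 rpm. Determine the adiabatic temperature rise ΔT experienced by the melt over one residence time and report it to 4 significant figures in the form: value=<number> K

value=98.26 K

Q_s = Q / 3600 = 90.9 / 3600 = 0.02525 kg/s
t_res = M / Q_s = 7.79 ÷ 0.02525 = 308.515 s
Geometry in metres: D = 43.2 mm → 0.0432 m, h = 9.73 mm → 0.00973 m; screw speed N = 98.8 rpm = 1.64667 rev/s
γ̇ = π D N / h = (π)(0.0432)(1.64667) / 0.00973 = 22.9682 s⁻¹
ΔT = η·γ̇²·t_res/(ρ·cp) = [1039 × 22.9682² × 308.515] / [1033 × 1666] = 98.2583 K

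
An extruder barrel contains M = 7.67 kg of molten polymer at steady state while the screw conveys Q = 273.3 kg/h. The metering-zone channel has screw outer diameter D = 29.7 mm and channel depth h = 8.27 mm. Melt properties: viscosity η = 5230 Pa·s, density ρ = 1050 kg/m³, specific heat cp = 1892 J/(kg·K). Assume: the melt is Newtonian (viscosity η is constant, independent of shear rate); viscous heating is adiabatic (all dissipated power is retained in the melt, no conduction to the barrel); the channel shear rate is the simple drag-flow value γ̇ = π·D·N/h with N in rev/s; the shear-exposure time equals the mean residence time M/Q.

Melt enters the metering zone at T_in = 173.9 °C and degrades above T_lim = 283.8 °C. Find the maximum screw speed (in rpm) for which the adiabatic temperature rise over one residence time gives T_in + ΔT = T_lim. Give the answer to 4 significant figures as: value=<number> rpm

Q_s = Q / 3600 = 273.3 / 3600 = 0.0759167 kg/s
Mean residence time: t_res = M/Q_s = 7.67 kg / 0.0759167 kg/s = 101.032 s
Geometry in SI: D = 29.7 mm → 0.0297 m, h = 8.27 mm → 0.00827 m
Allowable rise: ΔT_a = T_lim − T_in = 283.8 − 173.9 = 109.9 K
γ̇_max² = ΔT_a·ρ·cp/(η·t_res) = 109.9·1050·1892/(5230·101.032) = 413.188 s⁻²
γ̇_max = √413.188 = 20.327 s⁻¹
N_max = γ̇_max·h / (π·D) = 20.327 · 0.00827 / (π · 0.0297) = 1.80166 rev/s = 108.1 rpm

value=108.1 rpm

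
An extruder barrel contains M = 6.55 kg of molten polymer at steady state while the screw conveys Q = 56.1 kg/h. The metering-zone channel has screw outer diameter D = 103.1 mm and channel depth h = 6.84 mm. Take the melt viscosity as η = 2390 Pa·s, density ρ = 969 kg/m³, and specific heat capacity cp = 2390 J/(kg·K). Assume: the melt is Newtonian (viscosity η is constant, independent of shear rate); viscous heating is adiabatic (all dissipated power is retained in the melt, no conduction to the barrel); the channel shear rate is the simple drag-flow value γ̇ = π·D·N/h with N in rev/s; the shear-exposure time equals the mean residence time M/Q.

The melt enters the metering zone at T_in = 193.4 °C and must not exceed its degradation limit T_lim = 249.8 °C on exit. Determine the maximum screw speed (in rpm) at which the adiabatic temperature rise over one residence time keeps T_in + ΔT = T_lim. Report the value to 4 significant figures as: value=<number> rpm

Q_s = Q / 3600 = 56.1 / 3600 = 0.0155833 kg/s
t_res = M / Q_s = 6.55 / 0.0155833 = 420.321 s
Convert to metres: D = 0.1031 m, h = 0.00684 m
ΔT_a = T_lim − T_in = 249.8 °C − 193.4 °C = 56.4 K
γ̇_max² = ΔT_a·ρ·cp / (η·t_res) = [56.4 × 969 × 2390] / [2390 × 420.321] = 130.024 s⁻²
γ̇_max = sqrt(130.024) = 11.4028 s⁻¹
N_max = γ̇_max·h / (π·D) = 11.4028 · 0.00684 / (π · 0.1031) = 0.240801 rev/s = 14.4481 rpm

value=14.45 rpm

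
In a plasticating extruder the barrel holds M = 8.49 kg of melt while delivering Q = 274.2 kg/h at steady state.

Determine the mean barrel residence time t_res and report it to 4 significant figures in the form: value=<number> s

value=111.5 s

Convert throughput: Q = 274.2 kg/h = 274.2/3600 = 0.0761667 kg/s
t_res = M / Q_s = 8.49 ÷ 0.0761667 = 111.466 s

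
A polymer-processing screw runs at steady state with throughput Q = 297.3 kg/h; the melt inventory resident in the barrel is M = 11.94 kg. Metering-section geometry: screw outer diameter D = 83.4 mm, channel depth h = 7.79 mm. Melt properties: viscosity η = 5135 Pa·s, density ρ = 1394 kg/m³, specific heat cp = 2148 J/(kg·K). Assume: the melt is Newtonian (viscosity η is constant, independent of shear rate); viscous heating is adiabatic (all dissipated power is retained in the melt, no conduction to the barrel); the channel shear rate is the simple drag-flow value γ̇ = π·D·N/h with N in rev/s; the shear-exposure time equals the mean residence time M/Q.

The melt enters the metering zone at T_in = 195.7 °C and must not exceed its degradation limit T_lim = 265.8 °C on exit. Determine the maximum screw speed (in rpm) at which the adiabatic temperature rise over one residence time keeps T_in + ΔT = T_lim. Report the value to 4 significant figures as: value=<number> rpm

value=30.00 rpm

Convert throughput: Q = 297.3 kg/h = 297.3/3600 = 0.0825833 kg/s
t_res = M / Q_s = 11.94 / 0.0825833 = 144.581 s
Geometry in SI: D = 83.4 mm → 0.0834 m, h = 7.79 mm → 0.00779 m
Allowable rise: ΔT_a = T_lim − T_in = 265.8 − 195.7 = 70.1 K
γ̇_max² = ΔT_a·ρ·cp/(η·t_res) = 70.1·1394·2148/(5135·144.581) = 282.724 s⁻²
γ̇_max = √282.724 = 16.8144 s⁻¹
Solve γ̇ = πDN/h for N: N_max = γ̇_max·h/(π·D) = 16.8144 × 0.00779 / (π × 0.0834) = 0.499923 rev/s = 29.9954 rpm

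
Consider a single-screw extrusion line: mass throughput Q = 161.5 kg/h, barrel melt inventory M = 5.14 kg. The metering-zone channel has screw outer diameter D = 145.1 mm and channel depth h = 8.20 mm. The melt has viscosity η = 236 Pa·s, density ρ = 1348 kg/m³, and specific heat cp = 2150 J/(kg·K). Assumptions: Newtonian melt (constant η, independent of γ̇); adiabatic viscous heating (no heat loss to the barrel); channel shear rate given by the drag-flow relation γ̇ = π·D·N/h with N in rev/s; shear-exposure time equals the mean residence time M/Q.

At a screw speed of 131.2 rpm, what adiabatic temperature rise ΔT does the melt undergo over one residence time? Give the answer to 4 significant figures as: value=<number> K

value=137.9 K

Throughput in SI: Q_s = 161.5 kg/h ÷ 3600 s/h = 0.0448611 kg/s
Mean residence time: t_res = M/Q_s = 5.14 kg / 0.0448611 kg/s = 114.576 s
Geometry in metres: D = 145.1 mm → 0.1451 m, h = 8.20 mm → 0.0082 m; screw speed N = 131.2 rpm = 2.18667 rev/s
Shear rate: γ̇ = πDN/h = π·0.1451·2.18667/0.0082 = 121.559 s⁻¹
ΔT = η·γ̇²·t_res / (ρ·cp) = 236 · (121.559)² · 114.576 / (1348 · 2150) = 137.863 K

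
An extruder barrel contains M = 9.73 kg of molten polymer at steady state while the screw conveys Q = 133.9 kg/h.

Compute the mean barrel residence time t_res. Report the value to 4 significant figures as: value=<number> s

value=261.6 s

Convert throughput: Q = 133.9 kg/h = 133.9/3600 = 0.0371944 kg/s
Mean residence time: t_res = M/Q_s = 9.73 kg / 0.0371944 kg/s = 261.598 s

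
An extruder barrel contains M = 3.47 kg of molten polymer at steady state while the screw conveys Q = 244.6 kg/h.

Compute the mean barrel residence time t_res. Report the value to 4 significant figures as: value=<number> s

value=51.07 s

Throughput in SI: Q_s = 244.6 kg/h ÷ 3600 s/h = 0.0679444 kg/s
t_res = M / Q_s = 3.47 ÷ 0.0679444 = 51.0711 s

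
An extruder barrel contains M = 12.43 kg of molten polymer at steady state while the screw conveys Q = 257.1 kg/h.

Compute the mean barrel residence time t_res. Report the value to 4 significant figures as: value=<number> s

Throughput in SI: Q_s = 257.1 kg/h ÷ 3600 s/h = 0.0714167 kg/s
Mean residence time: t_res = M/Q_s = 12.43 kg / 0.0714167 kg/s = 174.049 s

value=174.0 s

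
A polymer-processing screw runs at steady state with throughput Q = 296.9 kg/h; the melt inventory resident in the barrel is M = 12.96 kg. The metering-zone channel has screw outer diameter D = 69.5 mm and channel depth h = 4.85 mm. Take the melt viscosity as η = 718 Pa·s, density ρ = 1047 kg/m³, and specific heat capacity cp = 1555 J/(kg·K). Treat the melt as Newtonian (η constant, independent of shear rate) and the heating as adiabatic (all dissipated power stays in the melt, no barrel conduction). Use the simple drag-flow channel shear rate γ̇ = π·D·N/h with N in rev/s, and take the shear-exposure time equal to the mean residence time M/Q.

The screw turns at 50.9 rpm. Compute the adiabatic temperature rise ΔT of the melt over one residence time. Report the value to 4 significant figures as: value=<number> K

value=101.1 K

Q_s = Q / 3600 = 296.9 / 3600 = 0.0824722 kg/s
Mean residence time: t_res = M/Q_s = 12.96 kg / 0.0824722 kg/s = 157.144 s
D = 69.5 mm = 0.0695 m;  h = 4.85 mm = 0.00485 m;  N = 50.9 rpm / 60 = 0.848333 rev/s
γ̇ = π·D·N / h = π · 0.0695 · 0.848333 / 0.00485 = 38.1909 s⁻¹
Adiabatic rise: ΔT = η γ̇² t_res / (ρ cp) = 718·(38.1909)²·157.144 / (1047·1555) = 101.08 K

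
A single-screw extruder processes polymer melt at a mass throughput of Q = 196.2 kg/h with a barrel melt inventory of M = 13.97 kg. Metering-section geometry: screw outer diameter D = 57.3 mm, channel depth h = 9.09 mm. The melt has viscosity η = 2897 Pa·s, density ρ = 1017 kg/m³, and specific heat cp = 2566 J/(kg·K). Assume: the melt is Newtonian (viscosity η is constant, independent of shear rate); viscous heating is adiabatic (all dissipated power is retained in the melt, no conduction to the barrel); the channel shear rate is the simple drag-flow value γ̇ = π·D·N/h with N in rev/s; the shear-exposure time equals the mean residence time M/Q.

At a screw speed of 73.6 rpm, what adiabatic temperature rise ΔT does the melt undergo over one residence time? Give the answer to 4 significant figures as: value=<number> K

Q_s = Q / 3600 = 196.2 / 3600 = 0.0545 kg/s
Mean residence time: t_res = M/Q_s = 13.97 kg / 0.0545 kg/s = 256.33 s
Geometry in metres: D = 57.3 mm → 0.0573 m, h = 9.09 mm → 0.00909 m; screw speed N = 73.6 rpm = 1.22667 rev/s
γ̇ = π D N / h = (π)(0.0573)(1.22667) / 0.00909 = 24.2922 s⁻¹
Adiabatic rise: ΔT = η γ̇² t_res / (ρ cp) = 2897·(24.2922)²·256.33 / (1017·2566) = 167.921 K

value=167.9 K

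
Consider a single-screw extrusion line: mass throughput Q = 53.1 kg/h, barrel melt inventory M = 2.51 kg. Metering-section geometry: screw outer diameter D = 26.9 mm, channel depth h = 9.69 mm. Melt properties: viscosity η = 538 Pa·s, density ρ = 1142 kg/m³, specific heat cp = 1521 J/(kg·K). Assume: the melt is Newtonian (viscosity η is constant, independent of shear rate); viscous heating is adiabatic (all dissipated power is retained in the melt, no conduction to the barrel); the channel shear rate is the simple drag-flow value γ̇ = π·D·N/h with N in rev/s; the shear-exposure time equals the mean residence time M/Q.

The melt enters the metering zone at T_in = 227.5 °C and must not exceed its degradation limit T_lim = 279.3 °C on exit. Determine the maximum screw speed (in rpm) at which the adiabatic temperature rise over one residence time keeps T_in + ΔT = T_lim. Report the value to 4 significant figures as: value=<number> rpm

Convert throughput: Q = 53.1 kg/h = 53.1/3600 = 0.01475 kg/s
t_res = M / Q_s = 2.51 / 0.01475 = 170.169 s
Convert to metres: D = 0.0269 m, h = 0.00969 m
Allowable rise: ΔT_a = T_lim − T_in = 279.3 − 227.5 = 51.8 K
Invert ΔT = ηγ̇²t_res/(ρcp) for γ̇: γ̇_max² = ΔT_a ρ cp / (η t_res) = 51.8·1142·1521 / (538·170.169) = 982.791 s⁻²
Take the square root: γ̇_max = √(982.791) = 31.3495 s⁻¹
N_max = γ̇_max h / (πD) = 31.3495·0.00969/(π·0.0269) = 3.59461 rev/s → ×60 = 215.677 rpm

value=215.7 rpm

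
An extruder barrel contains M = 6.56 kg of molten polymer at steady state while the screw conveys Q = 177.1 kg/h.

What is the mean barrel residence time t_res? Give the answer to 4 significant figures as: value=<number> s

Q_s = Q / 3600 = 177.1 / 3600 = 0.0491944 kg/s
t_res = M / Q_s = 6.56 / 0.0491944 = 133.348 s

value=133.3 s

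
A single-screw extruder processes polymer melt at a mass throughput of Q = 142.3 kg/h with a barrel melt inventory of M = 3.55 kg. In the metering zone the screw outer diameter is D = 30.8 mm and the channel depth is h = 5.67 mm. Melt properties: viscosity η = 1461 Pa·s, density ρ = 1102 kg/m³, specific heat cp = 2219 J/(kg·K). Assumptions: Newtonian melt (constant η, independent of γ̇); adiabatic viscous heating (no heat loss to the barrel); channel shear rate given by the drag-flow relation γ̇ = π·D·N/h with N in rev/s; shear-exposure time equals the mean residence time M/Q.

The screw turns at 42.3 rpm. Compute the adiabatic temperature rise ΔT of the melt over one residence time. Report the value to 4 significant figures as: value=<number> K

Convert throughput: Q = 142.3 kg/h = 142.3/3600 = 0.0395278 kg/s
t_res = M / Q_s = 3.55 / 0.0395278 = 89.8103 s
Geometry in metres: D = 30.8 mm → 0.0308 m, h = 5.67 mm → 0.00567 m; screw speed N = 42.3 rpm = 0.705 rev/s
γ̇ = π D N / h = (π)(0.0308)(0.705) / 0.00567 = 12.0311 s⁻¹
ΔT = η·γ̇²·t_res / (ρ·cp) = 1461 · (12.0311)² · 89.8103 / (1102 · 2219) = 7.76695 K

value=7.767 K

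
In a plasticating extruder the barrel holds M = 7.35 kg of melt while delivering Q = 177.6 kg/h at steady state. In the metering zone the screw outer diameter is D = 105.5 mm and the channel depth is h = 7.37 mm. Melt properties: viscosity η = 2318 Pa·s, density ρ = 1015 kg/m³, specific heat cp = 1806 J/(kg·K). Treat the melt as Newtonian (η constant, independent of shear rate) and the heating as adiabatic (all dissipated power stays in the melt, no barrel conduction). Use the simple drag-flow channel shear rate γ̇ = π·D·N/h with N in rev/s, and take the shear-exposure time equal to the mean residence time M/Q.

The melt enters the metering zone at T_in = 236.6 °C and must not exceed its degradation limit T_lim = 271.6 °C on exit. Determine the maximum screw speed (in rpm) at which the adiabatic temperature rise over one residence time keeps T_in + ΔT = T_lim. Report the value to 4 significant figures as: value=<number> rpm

Convert throughput: Q = 177.6 kg/h = 177.6/3600 = 0.0493333 kg/s
t_res = M / Q_s = 7.35 / 0.0493333 = 148.986 s
Geometry in SI: D = 105.5 mm → 0.1055 m, h = 7.37 mm → 0.00737 m
Allowable rise: ΔT_a = T_lim − T_in = 271.6 − 236.6 = 35 K
γ̇_max² = ΔT_a·ρ·cp/(η·t_res) = 35·1015·1806/(2318·148.986) = 185.777 s⁻²
Take the square root: γ̇_max = √(185.777) = 13.63 s⁻¹
N_max = γ̇_max·h / (π·D) = 13.63 · 0.00737 / (π · 0.1055) = 0.303083 rev/s = 18.185 rpm

value=18.18 rpm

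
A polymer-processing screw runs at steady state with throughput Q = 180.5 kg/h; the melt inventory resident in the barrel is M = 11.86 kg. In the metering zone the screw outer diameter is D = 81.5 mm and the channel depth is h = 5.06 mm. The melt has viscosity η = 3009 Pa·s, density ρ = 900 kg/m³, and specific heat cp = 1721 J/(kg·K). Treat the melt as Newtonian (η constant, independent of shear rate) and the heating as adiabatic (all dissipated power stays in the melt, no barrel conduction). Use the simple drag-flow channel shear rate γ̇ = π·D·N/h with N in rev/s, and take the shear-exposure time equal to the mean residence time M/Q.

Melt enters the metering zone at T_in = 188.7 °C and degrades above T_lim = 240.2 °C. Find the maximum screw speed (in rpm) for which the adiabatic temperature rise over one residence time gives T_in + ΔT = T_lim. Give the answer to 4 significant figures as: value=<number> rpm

value=12.55 rpm

Q_s = Q / 3600 = 180.5 / 3600 = 0.0501389 kg/s
Mean residence time: t_res = M/Q_s = 11.86 kg / 0.0501389 kg/s = 236.543 s
Convert to metres: D = 0.0815 m, h = 0.00506 m
ΔT_a = T_lim − T_in = 240.2 − 188.7 = 51.5 K
γ̇_max² = ΔT_a·ρ·cp / (η·t_res) = [51.5 × 900 × 1721] / [3009 × 236.543] = 112.072 s⁻²
Take the square root: γ̇_max = √(112.072) = 10.5864 s⁻¹
N_max = γ̇_max h / (πD) = 10.5864·0.00506/(π·0.0815) = 0.209215 rev/s → ×60 = 12.5529 rpm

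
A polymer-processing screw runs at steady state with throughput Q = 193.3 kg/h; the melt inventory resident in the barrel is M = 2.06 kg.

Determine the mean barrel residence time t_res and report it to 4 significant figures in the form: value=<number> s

value=38.37 s

Convert throughput: Q = 193.3 kg/h = 193.3/3600 = 0.0536944 kg/s
Mean residence time: t_res = M/Q_s = 2.06 kg / 0.0536944 kg/s = 38.3652 s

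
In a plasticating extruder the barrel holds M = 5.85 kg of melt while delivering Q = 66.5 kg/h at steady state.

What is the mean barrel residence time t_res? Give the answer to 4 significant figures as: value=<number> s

Q_s = Q / 3600 = 66.5 / 3600 = 0.0184722 kg/s
t_res = M / Q_s = 5.85 ÷ 0.0184722 = 316.692 s

value=316.7 s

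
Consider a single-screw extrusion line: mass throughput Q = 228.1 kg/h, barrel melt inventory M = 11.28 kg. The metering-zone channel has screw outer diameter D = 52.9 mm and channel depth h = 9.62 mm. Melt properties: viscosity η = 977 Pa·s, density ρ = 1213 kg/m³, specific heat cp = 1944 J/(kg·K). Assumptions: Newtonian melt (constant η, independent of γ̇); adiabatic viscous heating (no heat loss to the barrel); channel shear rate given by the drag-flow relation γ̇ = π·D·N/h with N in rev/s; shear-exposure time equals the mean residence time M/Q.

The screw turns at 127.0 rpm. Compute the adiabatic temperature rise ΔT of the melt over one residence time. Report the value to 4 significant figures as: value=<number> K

Convert throughput: Q = 228.1 kg/h = 228.1/3600 = 0.0633611 kg/s
t_res = M / Q_s = 11.28 ÷ 0.0633611 = 178.027 s
Geometry in metres: D = 52.9 mm → 0.0529 m, h = 9.62 mm → 0.00962 m; screw speed N = 127.0 rpm = 2.11667 rev/s
γ̇ = π·D·N / h = π · 0.0529 · 2.11667 / 0.00962 = 36.5665 s⁻¹
ΔT = η·γ̇²·t_res/(ρ·cp) = [977 × 36.5665² × 178.027] / [1213 × 1944] = 98.6256 K

value=98.63 K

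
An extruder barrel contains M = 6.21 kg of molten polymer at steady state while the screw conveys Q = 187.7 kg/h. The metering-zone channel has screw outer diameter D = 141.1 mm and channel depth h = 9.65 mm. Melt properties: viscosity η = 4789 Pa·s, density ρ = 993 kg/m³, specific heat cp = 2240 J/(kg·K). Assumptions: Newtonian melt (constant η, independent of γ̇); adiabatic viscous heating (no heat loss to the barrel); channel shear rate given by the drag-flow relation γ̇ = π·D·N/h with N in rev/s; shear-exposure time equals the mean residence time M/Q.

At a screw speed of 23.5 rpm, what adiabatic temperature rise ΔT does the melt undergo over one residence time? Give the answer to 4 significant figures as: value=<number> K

value=83.01 K

Convert throughput: Q = 187.7 kg/h = 187.7/3600 = 0.0521389 kg/s
t_res = M / Q_s = 6.21 / 0.0521389 = 119.105 s
Convert to SI: D = 0.1411 m, h = 0.00965 m, N = 23.5/60 = 0.391667 rev/s
γ̇ = π D N / h = (π)(0.1411)(0.391667) / 0.00965 = 17.9915 s⁻¹
ΔT = η·γ̇²·t_res / (ρ·cp) = 4789 · (17.9915)² · 119.105 / (993 · 2240) = 83.0061 K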